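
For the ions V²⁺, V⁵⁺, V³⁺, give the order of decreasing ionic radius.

Same element, different charge: the more highly charged cation has fewer electrons and a greater effective nuclear charge per electron, making V⁵⁺ the smallest.

V²⁺ > V³⁺ > V⁵⁺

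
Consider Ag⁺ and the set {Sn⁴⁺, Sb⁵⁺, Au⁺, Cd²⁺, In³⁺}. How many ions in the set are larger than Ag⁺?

1

First list Z and electron count for each: Sb⁵⁺: 46 e⁻, Z=51, Sn⁴⁺: 46 e⁻, Z=50, In³⁺: 46 e⁻, Z=49, Cd²⁺: 46 e⁻, Z=48, Ag⁺: 46 e⁻, Z=47, Au⁺: 78 e⁻, Z=79. Sb⁵⁺ < Sn⁴⁺ (isoelectronic, higher Z=51 is smaller); Sn⁴⁺ < In³⁺ (isoelectronic, higher Z=50 is smaller); In³⁺ < Cd²⁺ (isoelectronic, higher Z=49 is smaller); Cd²⁺ < Ag⁺ (both 46 e⁻, Z=48>47); Ag⁺ < Au⁺ (same group, 1 shell fewer).
Ordering all of them (including Ag⁺) by radius gives Sb⁵⁺ < Sn⁴⁺ < In³⁺ < Cd²⁺ < Ag⁺ < Au⁺. So 1 is larger.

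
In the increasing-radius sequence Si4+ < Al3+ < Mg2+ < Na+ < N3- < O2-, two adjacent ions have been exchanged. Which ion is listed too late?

O2-

Check each adjacent pair. N3- and O2- are reversed: they are isoelectronic (10 e⁻) and O has more protons than N (8 vs 7), making O2- smaller. No other neighbouring pair contradicts the periodic trends, so O2- is the ion listed too late.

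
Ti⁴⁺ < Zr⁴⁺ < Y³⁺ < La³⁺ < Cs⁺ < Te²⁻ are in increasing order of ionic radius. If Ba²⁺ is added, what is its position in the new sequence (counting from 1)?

5

Work out protons and electrons: Ti⁴⁺ has 18 e⁻ (Z=22), Zr⁴⁺ has 36 e⁻ (Z=40), Y³⁺ has 36 e⁻ (Z=39), La³⁺ has 54 e⁻ (Z=57), Ba²⁺ has 54 e⁻ (Z=56), Cs⁺ has 54 e⁻ (Z=55), Te²⁻ has 54 e⁻ (Z=52). Ti⁴⁺ < Zr⁴⁺ (same group, 1 shell fewer); Zr⁴⁺ < Y³⁺ (isoelectronic, higher Z=40 is smaller); Y³⁺ < La³⁺ (same group, 1 shell fewer); La³⁺ < Ba²⁺ (both 54 e⁻, Z=57>56); Ba²⁺ < Cs⁺ (isoelectronic, higher Z=56 is smaller); Cs⁺ < Te²⁻ (isoelectronic, higher Z=55 is smaller).
The complete sequence is Ti⁴⁺ < Zr⁴⁺ < Y³⁺ < La³⁺ < Ba²⁺ < Cs⁺ < Te²⁻. Ba²⁺ sits at position 5.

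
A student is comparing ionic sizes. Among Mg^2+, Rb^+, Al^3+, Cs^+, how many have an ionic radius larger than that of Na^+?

Work out protons and electrons: Al^3+ has 10 e⁻ (Z=13), Mg^2+ has 10 e⁻ (Z=12), Na^+ has 10 e⁻ (Z=11), Rb^+ has 36 e⁻ (Z=37), Cs^+ has 54 e⁻ (Z=55). Al^3+ < Mg^2+ (isoelectronic, higher Z=13 is smaller); Mg^2+ < Na^+ (both 10 e⁻, Z=12>11); Na^+ < Rb^+ (same group, 2 shells fewer); Rb^+ < Cs^+ (same group, period 5 vs 6).
Placing each against Na^+: smaller — Al^3+, Mg^2+; larger — Rb^+, Cs^+. Count: 2.

2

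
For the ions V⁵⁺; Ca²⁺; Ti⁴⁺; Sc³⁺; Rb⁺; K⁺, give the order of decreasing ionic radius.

Rb⁺ > K⁺ > Ca²⁺ > Sc³⁺ > Ti⁴⁺ > V⁵⁺

Work out protons and electrons: V⁵⁺ (Z=23, 18 e⁻), Ti⁴⁺ (Z=22, 18 e⁻), Sc³⁺ (Z=21, 18 e⁻), Ca²⁺ (Z=20, 18 e⁻), K⁺ (Z=19, 18 e⁻), Rb⁺ (Z=37, 36 e⁻). V⁵⁺ < Ti⁴⁺ (both 18 e⁻, Z=23>22); Ti⁴⁺ < Sc³⁺ (isoelectronic, higher Z=22 is smaller); Sc³⁺ < Ca²⁺ (both 18 e⁻, Z=21>20); Ca²⁺ < K⁺ (both 18 e⁻, Z=20>19); K⁺ < Rb⁺ (same group, 1 shell fewer).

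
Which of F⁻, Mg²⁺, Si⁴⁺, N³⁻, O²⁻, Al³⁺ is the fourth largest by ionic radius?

Mg²⁺

These species are isoelectronic with 10 electrons. The only difference is the number of protons: Si⁴⁺ (Z=14), Al³⁺ (Z=13), Mg²⁺ (Z=12), F⁻ (Z=9), O²⁻ (Z=8), N³⁻ (Z=7). The strongest nuclear pull (Si⁴⁺) gives the smallest ion.
Full ascending order: Si⁴⁺ < Al³⁺ < Mg²⁺ < F⁻ < O²⁻ < N³⁻. Counting from the largest, position 4 is Mg²⁺.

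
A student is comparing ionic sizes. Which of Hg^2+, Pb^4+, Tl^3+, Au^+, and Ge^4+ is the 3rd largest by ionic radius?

Tl^3+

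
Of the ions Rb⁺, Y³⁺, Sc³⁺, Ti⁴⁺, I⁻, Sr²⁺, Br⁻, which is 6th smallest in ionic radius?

First list Z and electron count for each: Ti⁴⁺ (Z=22, 18 e⁻), Sc³⁺ (Z=21, 18 e⁻), Y³⁺ (Z=39, 36 e⁻), Sr²⁺ (Z=38, 36 e⁻), Rb⁺ (Z=37, 36 e⁻), Br⁻ (Z=35, 36 e⁻), I⁻ (Z=53, 54 e⁻). Ti⁴⁺ < Sc³⁺ (isoelectronic, higher Z=22 is smaller); Sc³⁺ < Y³⁺ (same group, period 4 vs 5); Y³⁺ < Sr²⁺ (isoelectronic, higher Z=39 is smaller); Sr²⁺ < Rb⁺ (isoelectronic, higher Z=38 is smaller); Rb⁺ < Br⁻ (both 36 e⁻, Z=37>35); Br⁻ < I⁻ (same group, 1 shell fewer).
So the order is Ti⁴⁺ < Sc³⁺ < Y³⁺ < Sr²⁺ < Rb⁺ < Br⁻ < I⁻; the 6th-smallest ion is Br⁻.

Br⁻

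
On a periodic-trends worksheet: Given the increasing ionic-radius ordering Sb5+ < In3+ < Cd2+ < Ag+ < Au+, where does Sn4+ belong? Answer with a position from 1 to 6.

2

First list Z and electron count for each: Sb5+: 46 e⁻, Z=51, Sn4+: 46 e⁻, Z=50, In3+: 46 e⁻, Z=49, Cd2+: 46 e⁻, Z=48, Ag+: 46 e⁻, Z=47, Au+: 78 e⁻, Z=79. Sb5+ < Sn4+ (isoelectronic, higher Z=51 is smaller); Sn4+ < In3+ (isoelectronic, higher Z=50 is smaller); In3+ < Cd2+ (both 46 e⁻, Z=49>48); Cd2+ < Ag+ (isoelectronic, higher Z=48 is smaller); Ag+ < Au+ (same group, 1 shell fewer).
The complete sequence is Sb5+ < Sn4+ < In3+ < Cd2+ < Ag+ < Au+. Sn4+ sits at position 2.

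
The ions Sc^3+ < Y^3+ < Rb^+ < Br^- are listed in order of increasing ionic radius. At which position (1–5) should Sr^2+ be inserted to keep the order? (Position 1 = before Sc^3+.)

Tabulating Z and e⁻: Sc^3+: 18 e⁻, Z=21, Y^3+: 36 e⁻, Z=39, Sr^2+: 36 e⁻, Z=38, Rb^+: 36 e⁻, Z=37, Br^-: 36 e⁻, Z=35. Sc^3+ < Y^3+ (same group, 1 shell fewer); Y^3+ < Sr^2+ (isoelectronic, higher Z=39 is smaller); Sr^2+ < Rb^+ (isoelectronic, higher Z=38 is smaller); Rb^+ < Br^- (isoelectronic, higher Z=37 is smaller).
With Sr^2+ included the full order is Sc^3+ < Y^3+ < Sr^2+ < Rb^+ < Br^-, so it takes position 3.

3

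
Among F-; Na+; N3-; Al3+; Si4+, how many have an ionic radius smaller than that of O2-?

4

Each ion has 10 electrons. The ranking follows nuclear charge in reverse — greater Z gives a smaller radius. Si4+ (Z=14), Al3+ (Z=13), Na+ (Z=11), F- (Z=9), O2- (Z=8), N3- (Z=7).
Overall: Si4+ < Al3+ < Na+ < F- < O2- < N3-. O2- has 4 below it and 1 above. Count: 4.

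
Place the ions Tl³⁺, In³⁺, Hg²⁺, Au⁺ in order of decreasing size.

Au⁺ > Hg²⁺ > Tl³⁺ > In³⁺

Tabulating Z and e⁻: In³⁺: 46 e⁻, Z=49, Tl³⁺: 78 e⁻, Z=81, Hg²⁺: 78 e⁻, Z=80, Au⁺: 78 e⁻, Z=79. In³⁺ < Tl³⁺ (same group, period 5 vs 6); Tl³⁺ < Hg²⁺ (both 78 e⁻, Z=81>80); Hg²⁺ < Au⁺ (isoelectronic, higher Z=80 is smaller).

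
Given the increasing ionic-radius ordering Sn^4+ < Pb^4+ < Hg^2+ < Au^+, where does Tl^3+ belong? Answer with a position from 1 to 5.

Tabulating Z and e⁻: Sn^4+ (Z=50, 46 e⁻), Pb^4+ (Z=82, 78 e⁻), Tl^3+ (Z=81, 78 e⁻), Hg^2+ (Z=80, 78 e⁻), Au^+ (Z=79, 78 e⁻). Sn^4+ < Pb^4+ (same group, period 5 vs 6); Pb^4+ < Tl^3+ (both 78 e⁻, Z=82>81); Tl^3+ < Hg^2+ (isoelectronic, higher Z=81 is smaller); Hg^2+ < Au^+ (both 78 e⁻, Z=80>79).
The complete sequence is Sn^4+ < Pb^4+ < Tl^3+ < Hg^2+ < Au^+. Tl^3+ sits at position 3.

3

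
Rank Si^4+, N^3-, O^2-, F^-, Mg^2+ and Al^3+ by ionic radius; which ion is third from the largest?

Isoelectronic series (10 e⁻ each). Size is set by nuclear charge: more protons means a smaller ion. Si^4+ (Z=14), Al^3+ (Z=13), Mg^2+ (Z=12), F^- (Z=9), O^2- (Z=8), N^3- (Z=7).
So the order is Si^4+ < Al^3+ < Mg^2+ < F^- < O^2- < N^3-; the 3rd-largest ion is F^-.

F^-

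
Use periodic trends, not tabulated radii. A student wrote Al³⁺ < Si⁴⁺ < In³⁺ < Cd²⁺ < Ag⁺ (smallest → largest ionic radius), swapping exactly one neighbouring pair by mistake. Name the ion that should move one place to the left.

The pair Al³⁺, Si⁴⁺ is the wrong way round — they are isoelectronic (10 e⁻) and Si has more protons than Al (14 vs 13), making Si⁴⁺ smaller. All other adjacent pairs agree with periodic trends, so Si⁴⁺ is the misplaced ion.

Si⁴⁺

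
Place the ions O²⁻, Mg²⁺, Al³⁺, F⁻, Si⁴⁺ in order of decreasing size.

All of these have 10 electrons (isoelectronic). With the same electron cloud, the ion with the most protons pulls it in tightest. Nuclear charges: Si⁴⁺ (Z=14), Al³⁺ (Z=13), Mg²⁺ (Z=12), F⁻ (Z=9), O²⁻ (Z=8). Highest Z is smallest.

O²⁻ > F⁻ > Mg²⁺ > Al³⁺ > Si⁴⁺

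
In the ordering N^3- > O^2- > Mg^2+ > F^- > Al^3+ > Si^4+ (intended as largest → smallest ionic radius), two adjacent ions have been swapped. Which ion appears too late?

F^-

The pair Mg^2+, F^- is the wrong way round — Mg^2+ and F^- share 10 electrons; the higher nuclear charge on Mg (Z=12) contracts it more, so Mg^2+ < F^-. All other adjacent pairs agree with periodic trends, so F^- is the misplaced ion.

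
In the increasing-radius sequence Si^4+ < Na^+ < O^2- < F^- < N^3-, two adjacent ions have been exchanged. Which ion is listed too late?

The pair O^2-, F^- is the wrong way round — F^- and O^2- share 10 electrons; the higher nuclear charge on F (Z=9) contracts it more, so F^- < O^2-. All other adjacent pairs agree with periodic trends, so F^- is the misplaced ion.

F^-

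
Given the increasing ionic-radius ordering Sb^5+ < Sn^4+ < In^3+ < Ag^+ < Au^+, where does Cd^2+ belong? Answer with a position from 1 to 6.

Tabulating Z and e⁻: Sb^5+ (Z=51, 46 e⁻), Sn^4+ (Z=50, 46 e⁻), In^3+ (Z=49, 46 e⁻), Cd^2+ (Z=48, 46 e⁻), Ag^+ (Z=47, 46 e⁻), Au^+ (Z=79, 78 e⁻). Sb^5+ < Sn^4+ (isoelectronic, higher Z=51 is smaller); Sn^4+ < In^3+ (both 46 e⁻, Z=50>49); In^3+ < Cd^2+ (isoelectronic, higher Z=49 is smaller); Cd^2+ < Ag^+ (isoelectronic, higher Z=48 is smaller); Ag^+ < Au^+ (same group, period 5 vs 6).
The complete sequence is Sb^5+ < Sn^4+ < In^3+ < Cd^2+ < Ag^+ < Au^+. Cd^2+ sits at position 4.

4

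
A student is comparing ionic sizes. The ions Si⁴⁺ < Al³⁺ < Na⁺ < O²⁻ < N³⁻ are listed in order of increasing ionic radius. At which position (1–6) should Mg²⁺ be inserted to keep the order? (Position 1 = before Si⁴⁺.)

All of these have 10 electrons (isoelectronic). With the same electron cloud, the ion with the most protons pulls it in tightest. Nuclear charges: Si⁴⁺ (Z=14), Al³⁺ (Z=13), Mg²⁺ (Z=12), Na⁺ (Z=11), O²⁻ (Z=8), N³⁻ (Z=7). Highest Z is smallest.
Putting Mg²⁺ in gives Si⁴⁺ < Al³⁺ < Mg²⁺ < Na⁺ < O²⁻ < N³⁻; it lands at slot 3.

3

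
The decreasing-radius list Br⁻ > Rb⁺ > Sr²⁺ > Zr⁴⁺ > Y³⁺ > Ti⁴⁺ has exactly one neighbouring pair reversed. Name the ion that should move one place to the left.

Y³⁺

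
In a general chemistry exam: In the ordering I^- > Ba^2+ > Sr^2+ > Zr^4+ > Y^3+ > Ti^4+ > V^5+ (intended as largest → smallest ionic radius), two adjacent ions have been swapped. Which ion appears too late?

Scanning neighbour by neighbour, only Zr^4+/Y^3+ violates a trend: Zr^4+ and Y^3+ share 36 electrons; the higher nuclear charge on Zr (Z=40) contracts it more, so Zr^4+ < Y^3+. That makes Y^3+ the one sitting a position late relative to where it belongs.

Y^3+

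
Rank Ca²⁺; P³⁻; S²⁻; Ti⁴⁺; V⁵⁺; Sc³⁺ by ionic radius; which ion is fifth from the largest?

Each ion has 18 electrons. The ranking follows nuclear charge in reverse — greater Z gives a smaller radius. V⁵⁺ (Z=23), Ti⁴⁺ (Z=22), Sc³⁺ (Z=21), Ca²⁺ (Z=20), S²⁻ (Z=16), P³⁻ (Z=15).
That gives V⁵⁺ < Ti⁴⁺ < Sc³⁺ < Ca²⁺ < S²⁻ < P³⁻. From the largest end, number 5 is Ti⁴⁺.

Ti⁴⁺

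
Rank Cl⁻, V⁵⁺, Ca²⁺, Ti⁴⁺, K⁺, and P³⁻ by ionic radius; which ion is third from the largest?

Each ion has 18 electrons. The ranking follows nuclear charge in reverse — greater Z gives a smaller radius. V⁵⁺ (Z=23), Ti⁴⁺ (Z=22), Ca²⁺ (Z=20), K⁺ (Z=19), Cl⁻ (Z=17), P³⁻ (Z=15).
That gives V⁵⁺ < Ti⁴⁺ < Ca²⁺ < K⁺ < Cl⁻ < P³⁻. From the largest end, number 3 is K⁺.

K⁺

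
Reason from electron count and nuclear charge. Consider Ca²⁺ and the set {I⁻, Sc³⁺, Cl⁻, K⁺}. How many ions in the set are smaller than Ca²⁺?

1

First list Z and electron count for each: Sc³⁺: 18 e⁻, Z=21, Ca²⁺: 18 e⁻, Z=20, K⁺: 18 e⁻, Z=19, Cl⁻: 18 e⁻, Z=17, I⁻: 54 e⁻, Z=53. Sc³⁺ < Ca²⁺ (both 18 e⁻, Z=21>20); Ca²⁺ < K⁺ (isoelectronic, higher Z=20 is smaller); K⁺ < Cl⁻ (isoelectronic, higher Z=19 is smaller); Cl⁻ < I⁻ (same group, period 3 vs 5).
Overall: Sc³⁺ < Ca²⁺ < K⁺ < Cl⁻ < I⁻. Ca²⁺ has 1 below it and 3 above. Count: 1.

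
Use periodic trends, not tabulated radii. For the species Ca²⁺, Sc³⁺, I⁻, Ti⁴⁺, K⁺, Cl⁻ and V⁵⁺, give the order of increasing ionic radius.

V⁵⁺ < Ti⁴⁺ < Sc³⁺ < Ca²⁺ < K⁺ < Cl⁻ < I⁻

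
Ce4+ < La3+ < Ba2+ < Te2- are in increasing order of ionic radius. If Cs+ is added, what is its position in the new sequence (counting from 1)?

4

These species are isoelectronic with 54 electrons. The only difference is the number of protons: Ce4+ (Z=58), La3+ (Z=57), Ba2+ (Z=56), Cs+ (Z=55), Te2- (Z=52). The strongest nuclear pull (Ce4+) gives the smallest ion.
The complete sequence is Ce4+ < La3+ < Ba2+ < Cs+ < Te2-. Cs+ sits at position 4.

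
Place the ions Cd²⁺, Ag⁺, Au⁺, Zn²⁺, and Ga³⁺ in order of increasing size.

Ga³⁺ < Zn²⁺ < Cd²⁺ < Ag⁺ < Au⁺

Work out protons and electrons: Ga³⁺: 28 e⁻, Z=31, Zn²⁺: 28 e⁻, Z=30, Cd²⁺: 46 e⁻, Z=48, Ag⁺: 46 e⁻, Z=47, Au⁺: 78 e⁻, Z=79. Ga³⁺ < Zn²⁺ (isoelectronic, higher Z=31 is smaller); Zn²⁺ < Cd²⁺ (same group, period 4 vs 5); Cd²⁺ < Ag⁺ (isoelectronic, higher Z=48 is smaller); Ag⁺ < Au⁺ (same group, 1 shell fewer).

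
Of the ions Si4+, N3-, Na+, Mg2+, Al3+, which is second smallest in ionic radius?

Each ion has 10 electrons. The ranking follows nuclear charge in reverse — greater Z gives a smaller radius. Si4+ (Z=14), Al3+ (Z=13), Mg2+ (Z=12), Na+ (Z=11), N3- (Z=7).
So the order is Si4+ < Al3+ < Mg2+ < Na+ < N3-; the 2nd-smallest ion is Al3+.

Al3+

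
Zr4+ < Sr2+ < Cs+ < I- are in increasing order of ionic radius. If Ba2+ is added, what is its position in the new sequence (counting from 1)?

Electron counts and nuclear charges: Zr4+ (Z=40, 36 e⁻), Sr2+ (Z=38, 36 e⁻), Ba2+ (Z=56, 54 e⁻), Cs+ (Z=55, 54 e⁻), I- (Z=53, 54 e⁻). Zr4+ < Sr2+ (isoelectronic, higher Z=40 is smaller); Sr2+ < Ba2+ (same group, 1 shell fewer); Ba2+ < Cs+ (both 54 e⁻, Z=56>55); Cs+ < I- (both 54 e⁻, Z=55>53).
The complete sequence is Zr4+ < Sr2+ < Ba2+ < Cs+ < I-. Ba2+ sits at position 3.

3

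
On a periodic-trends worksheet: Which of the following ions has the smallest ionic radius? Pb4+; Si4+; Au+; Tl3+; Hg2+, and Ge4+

Electron counts and nuclear charges: Si4+: 10 e⁻, Z=14, Ge4+: 28 e⁻, Z=32, Pb4+: 78 e⁻, Z=82, Tl3+: 78 e⁻, Z=81, Hg2+: 78 e⁻, Z=80, Au+: 78 e⁻, Z=79. Si4+ < Ge4+ (same group, period 3 vs 4); Ge4+ < Pb4+ (same group, 2 shells fewer); Pb4+ < Tl3+ (both 78 e⁻, Z=82>81); Tl3+ < Hg2+ (both 78 e⁻, Z=81>80); Hg2+ < Au+ (both 78 e⁻, Z=80>79).

Si4+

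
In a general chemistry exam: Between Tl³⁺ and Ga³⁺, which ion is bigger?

These ions sit in one column with identical charge. Each step down the periodic table adds a principal shell, increasing the radius.

Tl³⁺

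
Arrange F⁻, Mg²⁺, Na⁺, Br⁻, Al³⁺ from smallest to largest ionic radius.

Al³⁺ < Mg²⁺ < Na⁺ < F⁻ < Br⁻

Work out protons and electrons: Al³⁺ has 10 e⁻ (Z=13), Mg²⁺ has 10 e⁻ (Z=12), Na⁺ has 10 e⁻ (Z=11), F⁻ has 10 e⁻ (Z=9), Br⁻ has 36 e⁻ (Z=35). Al³⁺ < Mg²⁺ (both 10 e⁻, Z=13>12); Mg²⁺ < Na⁺ (both 10 e⁻, Z=12>11); Na⁺ < F⁻ (isoelectronic, higher Z=11 is smaller); F⁻ < Br⁻ (same group, period 2 vs 4).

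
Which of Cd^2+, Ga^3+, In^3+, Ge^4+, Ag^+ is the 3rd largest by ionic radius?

In^3+

First list Z and electron count for each: Ge^4+: 28 e⁻, Z=32, Ga^3+: 28 e⁻, Z=31, In^3+: 46 e⁻, Z=49, Cd^2+: 46 e⁻, Z=48, Ag^+: 46 e⁻, Z=47. Ge^4+ < Ga^3+ (isoelectronic, higher Z=32 is smaller); Ga^3+ < In^3+ (same group, 1 shell fewer); In^3+ < Cd^2+ (both 46 e⁻, Z=49>48); Cd^2+ < Ag^+ (both 46 e⁻, Z=48>47).
Full ascending order: Ge^4+ < Ga^3+ < In^3+ < Cd^2+ < Ag^+. Counting from the largest, position 3 is In^3+.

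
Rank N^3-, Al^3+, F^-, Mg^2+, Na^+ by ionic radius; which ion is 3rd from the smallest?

Na^+

These species are isoelectronic with 10 electrons. The only difference is the number of protons: Al^3+ (Z=13), Mg^2+ (Z=12), Na^+ (Z=11), F^- (Z=9), N^3- (Z=7). The strongest nuclear pull (Al^3+) gives the smallest ion.
So the order is Al^3+ < Mg^2+ < Na^+ < F^- < N^3-; the 3rd-smallest ion is Na^+.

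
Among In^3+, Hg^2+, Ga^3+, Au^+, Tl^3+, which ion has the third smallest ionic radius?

Tl^3+

First list Z and electron count for each: Ga^3+ (Z=31, 28 e⁻), In^3+ (Z=49, 46 e⁻), Tl^3+ (Z=81, 78 e⁻), Hg^2+ (Z=80, 78 e⁻), Au^+ (Z=79, 78 e⁻). Ga^3+ < In^3+ (same group, period 4 vs 5); In^3+ < Tl^3+ (same group, period 5 vs 6); Tl^3+ < Hg^2+ (both 78 e⁻, Z=81>80); Hg^2+ < Au^+ (both 78 e⁻, Z=80>79).
Full ascending order: Ga^3+ < In^3+ < Tl^3+ < Hg^2+ < Au^+. Counting from the smallest, position 3 is Tl^3+.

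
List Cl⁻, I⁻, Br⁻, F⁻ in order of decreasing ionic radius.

I⁻ > Br⁻ > Cl⁻ > F⁻

These ions sit in one column with identical charge. Each step down the periodic table adds a principal shell, increasing the radius.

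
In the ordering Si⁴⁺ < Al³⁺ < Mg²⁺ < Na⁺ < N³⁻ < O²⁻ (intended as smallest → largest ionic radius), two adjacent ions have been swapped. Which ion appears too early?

N³⁻

Scanning neighbour by neighbour, only N³⁻/O²⁻ violates a trend: O²⁻ and N³⁻ share 10 electrons; the higher nuclear charge on O (Z=8) contracts it more, so O²⁻ < N³⁻. That makes N³⁻ the one sitting a position early relative to where it belongs.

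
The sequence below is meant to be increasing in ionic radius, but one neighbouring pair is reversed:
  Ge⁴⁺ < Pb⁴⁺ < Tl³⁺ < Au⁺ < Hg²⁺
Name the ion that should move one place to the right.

Au⁺

Scanning neighbour by neighbour, only Au⁺/Hg²⁺ violates a trend: they are isoelectronic (78 e⁻) and Hg has more protons than Au (80 vs 79), making Hg²⁺ smaller. That makes Au⁺ the one sitting a position early relative to where it belongs.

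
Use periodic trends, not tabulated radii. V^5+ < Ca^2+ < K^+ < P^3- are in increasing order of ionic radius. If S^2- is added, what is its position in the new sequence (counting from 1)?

These species are isoelectronic with 18 electrons. The only difference is the number of protons: V^5+ (Z=23), Ca^2+ (Z=20), K^+ (Z=19), S^2- (Z=16), P^3- (Z=15). The strongest nuclear pull (V^5+) gives the smallest ion.
The complete sequence is V^5+ < Ca^2+ < K^+ < S^2- < P^3-. S^2- sits at position 4.

4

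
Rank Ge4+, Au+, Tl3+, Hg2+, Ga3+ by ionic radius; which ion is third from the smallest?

First list Z and electron count for each: Ge4+ (Z=32, 28 e⁻), Ga3+ (Z=31, 28 e⁻), Tl3+ (Z=81, 78 e⁻), Hg2+ (Z=80, 78 e⁻), Au+ (Z=79, 78 e⁻). Ge4+ < Ga3+ (isoelectronic, higher Z=32 is smaller); Ga3+ < Tl3+ (same group, period 4 vs 6); Tl3+ < Hg2+ (both 78 e⁻, Z=81>80); Hg2+ < Au+ (both 78 e⁻, Z=80>79).
Ordering: Ge4+ < Ga3+ < Tl3+ < Hg2+ < Au+. The third smallest is Tl3+.

Tl3+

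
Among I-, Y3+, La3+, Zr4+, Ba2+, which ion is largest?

I-

Electron counts and nuclear charges: Zr4+ has 36 e⁻ (Z=40), Y3+ has 36 e⁻ (Z=39), La3+ has 54 e⁻ (Z=57), Ba2+ has 54 e⁻ (Z=56), I- has 54 e⁻ (Z=53). Zr4+ < Y3+ (both 36 e⁻, Z=40>39); Y3+ < La3+ (same group, period 5 vs 6); La3+ < Ba2+ (both 54 e⁻, Z=57>56); Ba2+ < I- (both 54 e⁻, Z=56>53).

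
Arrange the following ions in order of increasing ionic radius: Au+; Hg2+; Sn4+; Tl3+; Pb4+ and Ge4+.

Work out protons and electrons: Ge4+ has 28 e⁻ (Z=32), Sn4+ has 46 e⁻ (Z=50), Pb4+ has 78 e⁻ (Z=82), Tl3+ has 78 e⁻ (Z=81), Hg2+ has 78 e⁻ (Z=80), Au+ has 78 e⁻ (Z=79). Ge4+ < Sn4+ (same group, 1 shell fewer); Sn4+ < Pb4+ (same group, period 5 vs 6); Pb4+ < Tl3+ (both 78 e⁻, Z=82>81); Tl3+ < Hg2+ (isoelectronic, higher Z=81 is smaller); Hg2+ < Au+ (isoelectronic, higher Z=80 is smaller).

Ge4+ < Sn4+ < Pb4+ < Tl3+ < Hg2+ < Au+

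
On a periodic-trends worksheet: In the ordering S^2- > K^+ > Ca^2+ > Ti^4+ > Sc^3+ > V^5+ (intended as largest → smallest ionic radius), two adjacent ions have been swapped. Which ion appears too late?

Check each adjacent pair. Ti^4+ and Sc^3+ are reversed: both have 18 electrons but Z(Ti)=22 > Z(Sc)=21, so Ti^4+ should be the smaller of the two. No other neighbouring pair contradicts the periodic trends, so Sc^3+ is the ion listed too late.

Sc^3+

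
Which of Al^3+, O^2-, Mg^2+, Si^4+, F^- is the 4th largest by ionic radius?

Al^3+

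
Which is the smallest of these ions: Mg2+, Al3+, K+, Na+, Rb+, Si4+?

Si4+

Work out protons and electrons: Si4+ (Z=14, 10 e⁻), Al3+ (Z=13, 10 e⁻), Mg2+ (Z=12, 10 e⁻), Na+ (Z=11, 10 e⁻), K+ (Z=19, 18 e⁻), Rb+ (Z=37, 36 e⁻). Si4+ < Al3+ (both 10 e⁻, Z=14>13); Al3+ < Mg2+ (isoelectronic, higher Z=13 is smaller); Mg2+ < Na+ (isoelectronic, higher Z=12 is smaller); Na+ < K+ (same group, 1 shell fewer); K+ < Rb+ (same group, 1 shell fewer).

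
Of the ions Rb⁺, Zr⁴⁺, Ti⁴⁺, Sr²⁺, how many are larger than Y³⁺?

2

First list Z and electron count for each: Ti⁴⁺: 18 e⁻, Z=22, Zr⁴⁺: 36 e⁻, Z=40, Y³⁺: 36 e⁻, Z=39, Sr²⁺: 36 e⁻, Z=38, Rb⁺: 36 e⁻, Z=37. Ti⁴⁺ < Zr⁴⁺ (same group, period 4 vs 5); Zr⁴⁺ < Y³⁺ (both 36 e⁻, Z=40>39); Y³⁺ < Sr²⁺ (both 36 e⁻, Z=39>38); Sr²⁺ < Rb⁺ (isoelectronic, higher Z=38 is smaller).
Overall: Ti⁴⁺ < Zr⁴⁺ < Y³⁺ < Sr²⁺ < Rb⁺. Y³⁺ has 2 below it and 2 above. That's 2.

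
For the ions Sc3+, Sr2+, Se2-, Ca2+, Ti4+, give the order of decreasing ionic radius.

Se2- > Sr2+ > Ca2+ > Sc3+ > Ti4+

Tabulating Z and e⁻: Ti4+: 18 e⁻, Z=22, Sc3+: 18 e⁻, Z=21, Ca2+: 18 e⁻, Z=20, Sr2+: 36 e⁻, Z=38, Se2-: 36 e⁻, Z=34. Ti4+ < Sc3+ (both 18 e⁻, Z=22>21); Sc3+ < Ca2+ (both 18 e⁻, Z=21>20); Ca2+ < Sr2+ (same group, 1 shell fewer); Sr2+ < Se2- (isoelectronic, higher Z=38 is smaller).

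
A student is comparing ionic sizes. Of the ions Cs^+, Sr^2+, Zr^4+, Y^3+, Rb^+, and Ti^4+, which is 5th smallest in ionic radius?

Rb^+

Work out protons and electrons: Ti^4+: 18 e⁻, Z=22, Zr^4+: 36 e⁻, Z=40, Y^3+: 36 e⁻, Z=39, Sr^2+: 36 e⁻, Z=38, Rb^+: 36 e⁻, Z=37, Cs^+: 54 e⁻, Z=55. Ti^4+ < Zr^4+ (same group, 1 shell fewer); Zr^4+ < Y^3+ (isoelectronic, higher Z=40 is smaller); Y^3+ < Sr^2+ (both 36 e⁻, Z=39>38); Sr^2+ < Rb^+ (isoelectronic, higher Z=38 is smaller); Rb^+ < Cs^+ (same group, 1 shell fewer).
That gives Ti^4+ < Zr^4+ < Y^3+ < Sr^2+ < Rb^+ < Cs^+. From the smallest end, number 5 is Rb^+.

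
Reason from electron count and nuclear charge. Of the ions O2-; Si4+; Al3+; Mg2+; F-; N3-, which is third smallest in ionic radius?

Mg2+

Isoelectronic series (10 e⁻ each). Size is set by nuclear charge: more protons means a smaller ion. Si4+ (Z=14), Al3+ (Z=13), Mg2+ (Z=12), F- (Z=9), O2- (Z=8), N3- (Z=7).
So the order is Si4+ < Al3+ < Mg2+ < F- < O2- < N3-; the 3rd-smallest ion is Mg2+.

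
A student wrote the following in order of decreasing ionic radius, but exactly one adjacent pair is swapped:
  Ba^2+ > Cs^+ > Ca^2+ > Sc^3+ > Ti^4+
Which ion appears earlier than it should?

Ba^2+

Check each adjacent pair. Ba^2+ and Cs^+ are reversed: Ba^2+ and Cs^+ share 54 electrons; the higher nuclear charge on Ba (Z=56) contracts it more, so Ba^2+ < Cs^+. No other neighbouring pair contradicts the periodic trends, so Ba^2+ is the ion listed too early.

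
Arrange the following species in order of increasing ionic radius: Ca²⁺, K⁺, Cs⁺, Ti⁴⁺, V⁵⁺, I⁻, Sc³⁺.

V⁵⁺ < Ti⁴⁺ < Sc³⁺ < Ca²⁺ < K⁺ < Cs⁺ < I⁻

Tabulating Z and e⁻: V⁵⁺ has 18 e⁻ (Z=23), Ti⁴⁺ has 18 e⁻ (Z=22), Sc³⁺ has 18 e⁻ (Z=21), Ca²⁺ has 18 e⁻ (Z=20), K⁺ has 18 e⁻ (Z=19), Cs⁺ has 54 e⁻ (Z=55), I⁻ has 54 e⁻ (Z=53). V⁵⁺ < Ti⁴⁺ (isoelectronic, higher Z=23 is smaller); Ti⁴⁺ < Sc³⁺ (isoelectronic, higher Z=22 is smaller); Sc³⁺ < Ca²⁺ (isoelectronic, higher Z=21 is smaller); Ca²⁺ < K⁺ (both 18 e⁻, Z=20>19); K⁺ < Cs⁺ (same group, 2 shells fewer); Cs⁺ < I⁻ (isoelectronic, higher Z=55 is smaller).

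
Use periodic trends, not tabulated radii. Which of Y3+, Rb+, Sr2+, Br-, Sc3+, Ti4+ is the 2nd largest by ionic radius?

Rb+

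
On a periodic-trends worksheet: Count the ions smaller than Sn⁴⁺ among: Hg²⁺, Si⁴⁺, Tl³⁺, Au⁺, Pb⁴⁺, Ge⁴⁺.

2

First list Z and electron count for each: Si⁴⁺ (Z=14, 10 e⁻), Ge⁴⁺ (Z=32, 28 e⁻), Sn⁴⁺ (Z=50, 46 e⁻), Pb⁴⁺ (Z=82, 78 e⁻), Tl³⁺ (Z=81, 78 e⁻), Hg²⁺ (Z=80, 78 e⁻), Au⁺ (Z=79, 78 e⁻). Si⁴⁺ < Ge⁴⁺ (same group, period 3 vs 4); Ge⁴⁺ < Sn⁴⁺ (same group, 1 shell fewer); Sn⁴⁺ < Pb⁴⁺ (same group, period 5 vs 6); Pb⁴⁺ < Tl³⁺ (both 78 e⁻, Z=82>81); Tl³⁺ < Hg²⁺ (isoelectronic, higher Z=81 is smaller); Hg²⁺ < Au⁺ (both 78 e⁻, Z=80>79).
Relative to Sn⁴⁺, the ions that are smaller are Si⁴⁺, Ge⁴⁺. Count: 2.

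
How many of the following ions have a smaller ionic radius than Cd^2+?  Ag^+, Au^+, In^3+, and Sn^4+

Electron counts and nuclear charges: Sn^4+ has 46 e⁻ (Z=50), In^3+ has 46 e⁻ (Z=49), Cd^2+ has 46 e⁻ (Z=48), Ag^+ has 46 e⁻ (Z=47), Au^+ has 78 e⁻ (Z=79). Sn^4+ < In^3+ (both 46 e⁻, Z=50>49); In^3+ < Cd^2+ (isoelectronic, higher Z=49 is smaller); Cd^2+ < Ag^+ (both 46 e⁻, Z=48>47); Ag^+ < Au^+ (same group, 1 shell fewer).
Overall: Sn^4+ < In^3+ < Cd^2+ < Ag^+ < Au^+. Cd^2+ has 2 below it and 2 above. So 2 are smaller.

2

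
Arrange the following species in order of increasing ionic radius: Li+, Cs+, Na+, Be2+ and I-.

Work out protons and electrons: Be2+: 2 e⁻, Z=4, Li+: 2 e⁻, Z=3, Na+: 10 e⁻, Z=11, Cs+: 54 e⁻, Z=55, I-: 54 e⁻, Z=53. Be2+ < Li+ (both 2 e⁻, Z=4>3); Li+ < Na+ (same group, 1 shell fewer); Na+ < Cs+ (same group, 3 shells fewer); Cs+ < I- (isoelectronic, higher Z=55 is smaller).

Be2+ < Li+ < Na+ < Cs+ < I-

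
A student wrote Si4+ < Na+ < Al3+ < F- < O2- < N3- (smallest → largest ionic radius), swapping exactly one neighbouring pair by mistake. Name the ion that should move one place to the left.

The pair Na+, Al3+ is the wrong way round — they are isoelectronic (10 e⁻) and Al has more protons than Na (13 vs 11), making Al3+ smaller. All other adjacent pairs agree with periodic trends, so Al3+ is the misplaced ion.

Al3+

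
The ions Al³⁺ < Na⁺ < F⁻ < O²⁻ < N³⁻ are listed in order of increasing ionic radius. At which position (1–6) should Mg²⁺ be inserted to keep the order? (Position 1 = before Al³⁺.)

Each ion has 10 electrons. The ranking follows nuclear charge in reverse — greater Z gives a smaller radius. Al³⁺ (Z=13), Mg²⁺ (Z=12), Na⁺ (Z=11), F⁻ (Z=9), O²⁻ (Z=8), N³⁻ (Z=7).
With Mg²⁺ included the full order is Al³⁺ < Mg²⁺ < Na⁺ < F⁻ < O²⁻ < N³⁻, so it takes position 2.

2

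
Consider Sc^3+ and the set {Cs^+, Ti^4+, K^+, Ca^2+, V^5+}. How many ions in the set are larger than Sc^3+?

First list Z and electron count for each: V^5+: 18 e⁻, Z=23, Ti^4+: 18 e⁻, Z=22, Sc^3+: 18 e⁻, Z=21, Ca^2+: 18 e⁻, Z=20, K^+: 18 e⁻, Z=19, Cs^+: 54 e⁻, Z=55. V^5+ < Ti^4+ (isoelectronic, higher Z=23 is smaller); Ti^4+ < Sc^3+ (both 18 e⁻, Z=22>21); Sc^3+ < Ca^2+ (both 18 e⁻, Z=21>20); Ca^2+ < K^+ (both 18 e⁻, Z=20>19); K^+ < Cs^+ (same group, period 4 vs 6).
Placing each against Sc^3+: smaller — V^5+, Ti^4+; larger — Ca^2+, K^+, Cs^+. That's 3.

3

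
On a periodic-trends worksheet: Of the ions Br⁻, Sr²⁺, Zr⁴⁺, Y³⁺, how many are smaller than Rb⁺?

3

These species are isoelectronic with 36 electrons. The only difference is the number of protons: Zr⁴⁺ (Z=40), Y³⁺ (Z=39), Sr²⁺ (Z=38), Rb⁺ (Z=37), Br⁻ (Z=35). The strongest nuclear pull (Zr⁴⁺) gives the smallest ion.
Placing each against Rb⁺: smaller — Zr⁴⁺, Y³⁺, Sr²⁺; larger — Br⁻. So 3 are smaller.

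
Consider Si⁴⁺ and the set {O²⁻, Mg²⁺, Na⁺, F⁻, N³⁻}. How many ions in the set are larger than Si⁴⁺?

5

These species are isoelectronic with 10 electrons. The only difference is the number of protons: Si⁴⁺ (Z=14), Mg²⁺ (Z=12), Na⁺ (Z=11), F⁻ (Z=9), O²⁻ (Z=8), N³⁻ (Z=7). The strongest nuclear pull (Si⁴⁺) gives the smallest ion.
Overall: Si⁴⁺ < Mg²⁺ < Na⁺ < F⁻ < O²⁻ < N³⁻. Si⁴⁺ has 0 below it and 5 above. That's 5.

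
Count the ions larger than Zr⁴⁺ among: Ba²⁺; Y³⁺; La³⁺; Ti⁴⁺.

Work out protons and electrons: Ti⁴⁺: 18 e⁻, Z=22, Zr⁴⁺: 36 e⁻, Z=40, Y³⁺: 36 e⁻, Z=39, La³⁺: 54 e⁻, Z=57, Ba²⁺: 54 e⁻, Z=56. Ti⁴⁺ < Zr⁴⁺ (same group, 1 shell fewer); Zr⁴⁺ < Y³⁺ (isoelectronic, higher Z=40 is smaller); Y³⁺ < La³⁺ (same group, 1 shell fewer); La³⁺ < Ba²⁺ (isoelectronic, higher Z=57 is smaller).
Ordering all of them (including Zr⁴⁺) by radius gives Ti⁴⁺ < Zr⁴⁺ < Y³⁺ < La³⁺ < Ba²⁺. Count: 3.

3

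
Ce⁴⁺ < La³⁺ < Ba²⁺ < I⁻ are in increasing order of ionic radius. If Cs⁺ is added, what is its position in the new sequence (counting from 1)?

4

All of these have 54 electrons (isoelectronic). With the same electron cloud, the ion with the most protons pulls it in tightest. Nuclear charges: Ce⁴⁺ (Z=58), La³⁺ (Z=57), Ba²⁺ (Z=56), Cs⁺ (Z=55), I⁻ (Z=53). Highest Z is smallest.
Putting Cs⁺ in gives Ce⁴⁺ < La³⁺ < Ba²⁺ < Cs⁺ < I⁻; it lands at slot 4.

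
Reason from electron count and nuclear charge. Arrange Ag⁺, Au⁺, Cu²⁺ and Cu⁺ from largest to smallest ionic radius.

Cu²⁺ has 27 e⁻ (Z=29), Cu⁺ has 28 e⁻ (Z=29), Ag⁺ has 46 e⁻ (Z=47), Au⁺ has 78 e⁻ (Z=79). Cu²⁺ < Cu⁺ (higher charge on the same element); Cu⁺ < Ag⁺ (same group, 1 shell fewer); Ag⁺ < Au⁺ (same group, period 5 vs 6).

Au⁺ > Ag⁺ > Cu⁺ > Cu²⁺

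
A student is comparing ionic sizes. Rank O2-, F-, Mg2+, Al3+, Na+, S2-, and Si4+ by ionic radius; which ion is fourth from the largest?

Na+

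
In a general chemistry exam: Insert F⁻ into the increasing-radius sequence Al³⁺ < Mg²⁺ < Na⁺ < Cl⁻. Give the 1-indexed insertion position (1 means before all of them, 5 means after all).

4

Tabulating Z and e⁻: Al³⁺ has 10 e⁻ (Z=13), Mg²⁺ has 10 e⁻ (Z=12), Na⁺ has 10 e⁻ (Z=11), F⁻ has 10 e⁻ (Z=9), Cl⁻ has 18 e⁻ (Z=17). Al³⁺ < Mg²⁺ (both 10 e⁻, Z=13>12); Mg²⁺ < Na⁺ (both 10 e⁻, Z=12>11); Na⁺ < F⁻ (isoelectronic, higher Z=11 is smaller); F⁻ < Cl⁻ (same group, period 2 vs 3).
With F⁻ included the full order is Al³⁺ < Mg²⁺ < Na⁺ < F⁻ < Cl⁻, so it takes position 4.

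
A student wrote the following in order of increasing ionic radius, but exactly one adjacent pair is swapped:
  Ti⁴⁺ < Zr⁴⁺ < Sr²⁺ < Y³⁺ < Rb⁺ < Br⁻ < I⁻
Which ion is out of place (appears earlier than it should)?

Scanning neighbour by neighbour, only Sr²⁺/Y³⁺ violates a trend: Y³⁺ and Sr²⁺ share 36 electrons; the higher nuclear charge on Y (Z=39) contracts it more, so Y³⁺ < Sr²⁺. That makes Sr²⁺ the one sitting a position early relative to where it belongs.

Sr²⁺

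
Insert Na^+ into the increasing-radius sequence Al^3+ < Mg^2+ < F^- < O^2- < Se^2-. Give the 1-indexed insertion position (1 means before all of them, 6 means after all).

First list Z and electron count for each: Al^3+ (Z=13, 10 e⁻), Mg^2+ (Z=12, 10 e⁻), Na^+ (Z=11, 10 e⁻), F^- (Z=9, 10 e⁻), O^2- (Z=8, 10 e⁻), Se^2- (Z=34, 36 e⁻). Al^3+ < Mg^2+ (isoelectronic, higher Z=13 is smaller); Mg^2+ < Na^+ (isoelectronic, higher Z=12 is smaller); Na^+ < F^- (both 10 e⁻, Z=11>9); F^- < O^2- (both 10 e⁻, Z=9>8); O^2- < Se^2- (same group, period 2 vs 4).
Merged order: Al^3+ < Mg^2+ < Na^+ < F^- < O^2- < Se^2- — Na^+ is number 3.

3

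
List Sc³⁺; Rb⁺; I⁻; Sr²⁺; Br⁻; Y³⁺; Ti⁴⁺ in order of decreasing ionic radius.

Ti⁴⁺ has 18 e⁻ (Z=22), Sc³⁺ has 18 e⁻ (Z=21), Y³⁺ has 36 e⁻ (Z=39), Sr²⁺ has 36 e⁻ (Z=38), Rb⁺ has 36 e⁻ (Z=37), Br⁻ has 36 e⁻ (Z=35), I⁻ has 54 e⁻ (Z=53). Ti⁴⁺ < Sc³⁺ (isoelectronic, higher Z=22 is smaller); Sc³⁺ < Y³⁺ (same group, 1 shell fewer); Y³⁺ < Sr²⁺ (isoelectronic, higher Z=39 is smaller); Sr²⁺ < Rb⁺ (isoelectronic, higher Z=38 is smaller); Rb⁺ < Br⁻ (both 36 e⁻, Z=37>35); Br⁻ < I⁻ (same group, period 4 vs 5).

I⁻ > Br⁻ > Rb⁺ > Sr²⁺ > Y³⁺ > Sc³⁺ > Ti⁴⁺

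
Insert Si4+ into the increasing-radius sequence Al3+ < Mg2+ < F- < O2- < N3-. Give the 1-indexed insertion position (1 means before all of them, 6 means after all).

All of these have 10 electrons (isoelectronic). With the same electron cloud, the ion with the most protons pulls it in tightest. Nuclear charges: Si4+ (Z=14), Al3+ (Z=13), Mg2+ (Z=12), F- (Z=9), O2- (Z=8), N3- (Z=7). Highest Z is smallest.
Putting Si4+ in gives Si4+ < Al3+ < Mg2+ < F- < O2- < N3-; it lands at slot 1.

1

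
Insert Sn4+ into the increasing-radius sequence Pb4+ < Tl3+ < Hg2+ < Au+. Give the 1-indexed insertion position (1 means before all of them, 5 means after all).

Sn4+: 46 e⁻, Z=50, Pb4+: 78 e⁻, Z=82, Tl3+: 78 e⁻, Z=81, Hg2+: 78 e⁻, Z=80, Au+: 78 e⁻, Z=79. Sn4+ < Pb4+ (same group, 1 shell fewer); Pb4+ < Tl3+ (both 78 e⁻, Z=82>81); Tl3+ < Hg2+ (both 78 e⁻, Z=81>80); Hg2+ < Au+ (both 78 e⁻, Z=80>79).
Putting Sn4+ in gives Sn4+ < Pb4+ < Tl3+ < Hg2+ < Au+; it lands at slot 1.

1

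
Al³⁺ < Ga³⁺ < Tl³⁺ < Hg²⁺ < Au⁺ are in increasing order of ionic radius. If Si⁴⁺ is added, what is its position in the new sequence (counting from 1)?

1

Electron counts and nuclear charges: Si⁴⁺ (Z=14, 10 e⁻), Al³⁺ (Z=13, 10 e⁻), Ga³⁺ (Z=31, 28 e⁻), Tl³⁺ (Z=81, 78 e⁻), Hg²⁺ (Z=80, 78 e⁻), Au⁺ (Z=79, 78 e⁻). Si⁴⁺ < Al³⁺ (isoelectronic, higher Z=14 is smaller); Al³⁺ < Ga³⁺ (same group, period 3 vs 4); Ga³⁺ < Tl³⁺ (same group, 2 shells fewer); Tl³⁺ < Hg²⁺ (both 78 e⁻, Z=81>80); Hg²⁺ < Au⁺ (both 78 e⁻, Z=80>79).
Putting Si⁴⁺ in gives Si⁴⁺ < Al³⁺ < Ga³⁺ < Tl³⁺ < Hg²⁺ < Au⁺; it lands at slot 1.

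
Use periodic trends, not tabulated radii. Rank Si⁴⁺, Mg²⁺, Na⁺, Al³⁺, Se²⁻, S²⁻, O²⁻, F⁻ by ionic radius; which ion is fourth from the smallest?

Electron counts and nuclear charges: Si⁴⁺ (Z=14, 10 e⁻), Al³⁺ (Z=13, 10 e⁻), Mg²⁺ (Z=12, 10 e⁻), Na⁺ (Z=11, 10 e⁻), F⁻ (Z=9, 10 e⁻), O²⁻ (Z=8, 10 e⁻), S²⁻ (Z=16, 18 e⁻), Se²⁻ (Z=34, 36 e⁻). Si⁴⁺ < Al³⁺ (isoelectronic, higher Z=14 is smaller); Al³⁺ < Mg²⁺ (isoelectronic, higher Z=13 is smaller); Mg²⁺ < Na⁺ (isoelectronic, higher Z=12 is smaller); Na⁺ < F⁻ (both 10 e⁻, Z=11>9); F⁻ < O²⁻ (isoelectronic, higher Z=9 is smaller); O²⁻ < S²⁻ (same group, 1 shell fewer); S²⁻ < Se²⁻ (same group, period 3 vs 4).
Full ascending order: Si⁴⁺ < Al³⁺ < Mg²⁺ < Na⁺ < F⁻ < O²⁻ < S²⁻ < Se²⁻. Counting from the smallest, position 4 is Na⁺.

Na⁺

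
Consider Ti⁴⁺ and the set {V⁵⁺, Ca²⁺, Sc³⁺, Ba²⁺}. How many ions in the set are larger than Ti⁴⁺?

Work out protons and electrons: V⁵⁺ (Z=23, 18 e⁻), Ti⁴⁺ (Z=22, 18 e⁻), Sc³⁺ (Z=21, 18 e⁻), Ca²⁺ (Z=20, 18 e⁻), Ba²⁺ (Z=56, 54 e⁻). V⁵⁺ < Ti⁴⁺ (isoelectronic, higher Z=23 is smaller); Ti⁴⁺ < Sc³⁺ (both 18 e⁻, Z=22>21); Sc³⁺ < Ca²⁺ (both 18 e⁻, Z=21>20); Ca²⁺ < Ba²⁺ (same group, 2 shells fewer).
Relative to Ti⁴⁺, the ions that are larger are Sc³⁺, Ca²⁺, Ba²⁺. That's 3.

3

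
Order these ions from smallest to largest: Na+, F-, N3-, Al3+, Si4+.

Each ion has 10 electrons. The ranking follows nuclear charge in reverse — greater Z gives a smaller radius. Si4+ (Z=14), Al3+ (Z=13), Na+ (Z=11), F- (Z=9), N3- (Z=7).

Si4+ < Al3+ < Na+ < F- < N3-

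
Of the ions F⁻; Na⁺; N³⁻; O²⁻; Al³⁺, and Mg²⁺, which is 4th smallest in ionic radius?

Each ion has 10 electrons. The ranking follows nuclear charge in reverse — greater Z gives a smaller radius. Al³⁺ (Z=13), Mg²⁺ (Z=12), Na⁺ (Z=11), F⁻ (Z=9), O²⁻ (Z=8), N³⁻ (Z=7).
So the order is Al³⁺ < Mg²⁺ < Na⁺ < F⁻ < O²⁻ < N³⁻; the 4th-smallest ion is F⁻.

F⁻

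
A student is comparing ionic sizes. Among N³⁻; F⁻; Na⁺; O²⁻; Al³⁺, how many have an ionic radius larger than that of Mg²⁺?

Each ion has 10 electrons. The ranking follows nuclear charge in reverse — greater Z gives a smaller radius. Al³⁺ (Z=13), Mg²⁺ (Z=12), Na⁺ (Z=11), F⁻ (Z=9), O²⁻ (Z=8), N³⁻ (Z=7).
Ordering all of them (including Mg²⁺) by radius gives Al³⁺ < Mg²⁺ < Na⁺ < F⁻ < O²⁻ < N³⁻. Count: 4.

4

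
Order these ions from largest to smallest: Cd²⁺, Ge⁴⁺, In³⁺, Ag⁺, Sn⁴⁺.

Ag⁺ > Cd²⁺ > In³⁺ > Sn⁴⁺ > Ge⁴⁺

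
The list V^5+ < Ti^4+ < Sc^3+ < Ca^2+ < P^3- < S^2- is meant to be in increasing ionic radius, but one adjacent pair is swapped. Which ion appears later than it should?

Check each adjacent pair. P^3- and S^2- are reversed: both have 18 electrons but Z(S)=16 > Z(P)=15, so S^2- should be the smaller of the two. No other neighbouring pair contradicts the periodic trends, so S^2- is the ion listed too late.

S^2-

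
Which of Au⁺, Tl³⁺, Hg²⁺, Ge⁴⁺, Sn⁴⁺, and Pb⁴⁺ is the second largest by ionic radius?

Hg²⁺

Ge⁴⁺: 28 e⁻, Z=32, Sn⁴⁺: 46 e⁻, Z=50, Pb⁴⁺: 78 e⁻, Z=82, Tl³⁺: 78 e⁻, Z=81, Hg²⁺: 78 e⁻, Z=80, Au⁺: 78 e⁻, Z=79. Ge⁴⁺ < Sn⁴⁺ (same group, period 4 vs 5); Sn⁴⁺ < Pb⁴⁺ (same group, period 5 vs 6); Pb⁴⁺ < Tl³⁺ (isoelectronic, higher Z=82 is smaller); Tl³⁺ < Hg²⁺ (both 78 e⁻, Z=81>80); Hg²⁺ < Au⁺ (isoelectronic, higher Z=80 is smaller).
That gives Ge⁴⁺ < Sn⁴⁺ < Pb⁴⁺ < Tl³⁺ < Hg²⁺ < Au⁺. From the largest end, number 2 is Hg²⁺.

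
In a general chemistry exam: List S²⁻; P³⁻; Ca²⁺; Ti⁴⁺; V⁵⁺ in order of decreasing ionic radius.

Each ion has 18 electrons. The ranking follows nuclear charge in reverse — greater Z gives a smaller radius. V⁵⁺ (Z=23), Ti⁴⁺ (Z=22), Ca²⁺ (Z=20), S²⁻ (Z=16), P³⁻ (Z=15).

P³⁻ > S²⁻ > Ca²⁺ > Ti⁴⁺ > V⁵⁺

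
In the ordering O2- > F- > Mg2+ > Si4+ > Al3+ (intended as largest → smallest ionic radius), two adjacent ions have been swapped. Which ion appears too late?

The pair Si4+, Al3+ is the wrong way round — Si4+ and Al3+ share 10 electrons; the higher nuclear charge on Si (Z=14) contracts it more, so Si4+ < Al3+. All other adjacent pairs agree with periodic trends, so Al3+ is the misplaced ion.

Al3+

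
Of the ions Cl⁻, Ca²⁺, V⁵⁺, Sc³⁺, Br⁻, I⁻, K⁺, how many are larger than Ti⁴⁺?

6

First list Z and electron count for each: V⁵⁺: 18 e⁻, Z=23, Ti⁴⁺: 18 e⁻, Z=22, Sc³⁺: 18 e⁻, Z=21, Ca²⁺: 18 e⁻, Z=20, K⁺: 18 e⁻, Z=19, Cl⁻: 18 e⁻, Z=17, Br⁻: 36 e⁻, Z=35, I⁻: 54 e⁻, Z=53. V⁵⁺ < Ti⁴⁺ (both 18 e⁻, Z=23>22); Ti⁴⁺ < Sc³⁺ (both 18 e⁻, Z=22>21); Sc³⁺ < Ca²⁺ (isoelectronic, higher Z=21 is smaller); Ca²⁺ < K⁺ (both 18 e⁻, Z=20>19); K⁺ < Cl⁻ (both 18 e⁻, Z=19>17); Cl⁻ < Br⁻ (same group, period 3 vs 4); Br⁻ < I⁻ (same group, period 4 vs 5).
Placing each against Ti⁴⁺: smaller — V⁵⁺; larger — Sc³⁺, Ca²⁺, K⁺, Cl⁻, Br⁻, I⁻. Count: 6.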